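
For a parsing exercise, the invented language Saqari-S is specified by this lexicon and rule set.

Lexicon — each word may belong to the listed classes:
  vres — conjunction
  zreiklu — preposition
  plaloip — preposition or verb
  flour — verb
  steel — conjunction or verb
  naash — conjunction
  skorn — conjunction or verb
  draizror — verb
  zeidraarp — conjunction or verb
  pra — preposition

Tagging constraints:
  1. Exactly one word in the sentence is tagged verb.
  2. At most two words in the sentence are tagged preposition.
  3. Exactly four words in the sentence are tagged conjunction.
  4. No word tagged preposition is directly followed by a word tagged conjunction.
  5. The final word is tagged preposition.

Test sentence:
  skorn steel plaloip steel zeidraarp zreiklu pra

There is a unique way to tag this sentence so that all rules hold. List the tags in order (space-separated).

conjunction conjunction verb conjunction conjunction preposition preposition

Candidates per position — 1:skorn {conjunction,verb}; 2:steel {conjunction,verb}; 3:plaloip {preposition,verb}; 4:steel {conjunction,verb}; 5:zeidraarp {conjunction,verb}; 6:zreiklu {preposition}; 7:pra {preposition}.
Position 1: tagging it verb would leave rule 3 unsatisfiable, so it must be conjunction.
Position 2: tagging it verb would leave rule 3 unsatisfiable, so it must be conjunction.
Position 3: tagging it preposition would leave rule 2 unsatisfiable, so it must be verb.
Position 4: tagging it verb would leave rule 1 unsatisfiable, so it must be conjunction.
Position 5: tagging it verb would leave rule 1 unsatisfiable, so it must be conjunction.
The only consistent sequence is: conjunction conjunction verb conjunction conjunction preposition preposition.
Checking: rule 1 satisfied; rule 2 satisfied; rule 3 satisfied; rule 4 satisfied; rule 5 satisfied.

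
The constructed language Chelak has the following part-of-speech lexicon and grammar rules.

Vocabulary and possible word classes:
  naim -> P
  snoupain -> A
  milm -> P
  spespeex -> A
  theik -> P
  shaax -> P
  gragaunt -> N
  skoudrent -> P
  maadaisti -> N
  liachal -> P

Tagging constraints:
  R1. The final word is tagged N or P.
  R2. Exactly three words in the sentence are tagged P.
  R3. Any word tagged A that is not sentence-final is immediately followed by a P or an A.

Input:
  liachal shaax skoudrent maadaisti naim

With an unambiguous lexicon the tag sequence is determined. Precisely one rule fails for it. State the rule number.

2

Fixed tagging: P P P N P.
Rule check: R1 holds, R2 violated, R3 holds.
Only rule 2 fails.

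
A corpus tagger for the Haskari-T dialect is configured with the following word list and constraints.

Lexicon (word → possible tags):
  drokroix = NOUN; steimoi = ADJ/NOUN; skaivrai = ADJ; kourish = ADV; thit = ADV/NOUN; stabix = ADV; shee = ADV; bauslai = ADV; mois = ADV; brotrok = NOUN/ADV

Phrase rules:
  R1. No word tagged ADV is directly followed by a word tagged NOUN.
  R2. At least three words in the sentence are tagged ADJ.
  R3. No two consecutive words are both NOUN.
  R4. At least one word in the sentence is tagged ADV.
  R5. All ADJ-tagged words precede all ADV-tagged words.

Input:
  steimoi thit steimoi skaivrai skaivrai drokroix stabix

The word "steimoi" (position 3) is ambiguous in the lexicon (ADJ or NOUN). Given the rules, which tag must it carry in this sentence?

ADJ

Candidates per position — 1:steimoi {ADJ,NOUN}; 2:thit {ADV,NOUN}; 3:steimoi {ADJ,NOUN}; 4:skaivrai {ADJ}; 5:skaivrai {ADJ}; 6:drokroix {NOUN}; 7:stabix {ADV}.
Word 2 cannot be ADV — rule 5 would then fail for every completion. It is NOUN.
Word 3 cannot be NOUN — rule 3 would then fail for every completion. It is ADJ.
Word 1 cannot be NOUN — rule 3 would then fail for every completion. It is ADJ.
So the tagging must be: ADJ NOUN ADJ ADJ ADJ NOUN ADV.
Rule-by-rule: rule 1 satisfied; rule 2 satisfied; rule 3 satisfied; rule 4 satisfied; rule 5 satisfied.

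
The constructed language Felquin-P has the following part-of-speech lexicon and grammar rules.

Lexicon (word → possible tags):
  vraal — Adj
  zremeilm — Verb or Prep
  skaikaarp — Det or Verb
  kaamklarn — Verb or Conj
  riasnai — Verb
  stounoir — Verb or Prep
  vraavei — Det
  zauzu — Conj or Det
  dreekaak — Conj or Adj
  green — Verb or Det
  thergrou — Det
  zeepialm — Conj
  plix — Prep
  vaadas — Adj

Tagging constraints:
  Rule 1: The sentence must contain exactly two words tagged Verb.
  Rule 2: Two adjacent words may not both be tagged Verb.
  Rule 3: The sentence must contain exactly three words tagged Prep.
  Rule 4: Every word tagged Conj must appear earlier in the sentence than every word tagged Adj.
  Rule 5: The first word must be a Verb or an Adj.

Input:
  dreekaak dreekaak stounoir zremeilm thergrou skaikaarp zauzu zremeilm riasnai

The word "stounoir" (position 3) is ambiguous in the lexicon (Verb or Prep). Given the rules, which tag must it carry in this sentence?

Candidates per position — 1:dreekaak {Conj,Adj}; 2:dreekaak {Conj,Adj}; 3:stounoir {Verb,Prep}; 4:zremeilm {Verb,Prep}; 5:thergrou {Det}; 6:skaikaarp {Det,Verb}; 7:zauzu {Conj,Det}; 8:zremeilm {Verb,Prep}; 9:riasnai {Verb}.
If word 1 were Conj, no tagging could satisfy rule 5; so word 1 is Adj.
If word 2 were Conj, no tagging could satisfy rule 4; so word 2 is Adj.
If word 3 were Verb, no tagging could satisfy rule 3; so word 3 is Prep.
If word 4 were Verb, no tagging could satisfy rule 3; so word 4 is Prep.
If word 7 were Conj, no tagging could satisfy rule 4; so word 7 is Det.
If word 8 were Verb, no tagging could satisfy rule 2; so word 8 is Prep.
If word 6 were Det, no tagging could satisfy rule 1; so word 6 is Verb.
The only consistent sequence is: Adj Adj Prep Prep Det Verb Det Prep Verb.
Rule-by-rule: rule 1 ✓; rule 2 ✓; rule 3 ✓; rule 4 ✓; rule 5 ✓.

Prep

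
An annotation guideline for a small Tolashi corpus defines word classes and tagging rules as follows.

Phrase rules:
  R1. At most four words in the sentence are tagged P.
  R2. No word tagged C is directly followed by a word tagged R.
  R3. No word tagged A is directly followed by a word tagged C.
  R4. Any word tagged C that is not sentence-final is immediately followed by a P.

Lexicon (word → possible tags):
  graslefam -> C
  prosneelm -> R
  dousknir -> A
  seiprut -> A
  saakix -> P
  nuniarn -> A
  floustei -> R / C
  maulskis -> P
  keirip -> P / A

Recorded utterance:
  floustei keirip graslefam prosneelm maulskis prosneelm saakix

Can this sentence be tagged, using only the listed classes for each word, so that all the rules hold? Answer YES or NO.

Candidates per position — 1:floustei {R,C}; 2:keirip {P,A}; 3:graslefam {C}; 4:prosneelm {R}; 5:maulskis {P}; 6:prosneelm {R}; 7:saakix {P}.
Rule 2 cannot be satisfied by any choice of tags from the lexicon.
So there is no consistent tagging.

NO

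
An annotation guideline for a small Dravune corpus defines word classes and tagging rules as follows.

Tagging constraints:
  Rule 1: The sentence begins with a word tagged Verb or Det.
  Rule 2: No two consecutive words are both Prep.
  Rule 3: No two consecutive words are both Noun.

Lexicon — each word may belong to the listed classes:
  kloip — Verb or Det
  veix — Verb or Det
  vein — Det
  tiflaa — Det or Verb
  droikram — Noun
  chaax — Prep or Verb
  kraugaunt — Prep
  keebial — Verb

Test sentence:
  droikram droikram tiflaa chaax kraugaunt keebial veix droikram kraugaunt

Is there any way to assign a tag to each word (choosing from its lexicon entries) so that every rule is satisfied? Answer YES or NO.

Candidates per position — 1:droikram {Noun}; 2:droikram {Noun}; 3:tiflaa {Det,Verb}; 4:chaax {Prep,Verb}; 5:kraugaunt {Prep}; 6:keebial {Verb}; 7:veix {Verb,Det}; 8:droikram {Noun}; 9:kraugaunt {Prep}.
Rule 1 cannot be satisfied by any choice of tags from the lexicon.
So there is no consistent tagging.

NO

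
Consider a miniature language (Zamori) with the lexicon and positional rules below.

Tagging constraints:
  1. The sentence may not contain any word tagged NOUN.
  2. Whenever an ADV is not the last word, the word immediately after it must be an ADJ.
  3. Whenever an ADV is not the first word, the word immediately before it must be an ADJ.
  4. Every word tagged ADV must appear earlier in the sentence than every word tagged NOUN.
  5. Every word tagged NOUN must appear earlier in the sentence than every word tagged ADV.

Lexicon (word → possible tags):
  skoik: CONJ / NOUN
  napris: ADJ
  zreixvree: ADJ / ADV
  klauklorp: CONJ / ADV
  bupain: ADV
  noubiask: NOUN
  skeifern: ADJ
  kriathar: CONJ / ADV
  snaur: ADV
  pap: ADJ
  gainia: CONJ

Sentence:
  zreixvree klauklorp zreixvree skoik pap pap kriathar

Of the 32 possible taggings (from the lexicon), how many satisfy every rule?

4

Candidates per position — 1:zreixvree {ADJ,ADV}; 2:klauklorp {CONJ,ADV}; 3:zreixvree {ADJ,ADV}; 4:skoik {CONJ,NOUN}; 5:pap {ADJ}; 6:pap {ADJ}; 7:kriathar {CONJ,ADV}.
There are 32 candidate sequences in total.
The sequences that satisfy every rule: ADJ CONJ ADJ CONJ ADJ ADJ CONJ; ADJ CONJ ADJ CONJ ADJ ADJ ADV; ADJ ADV ADJ CONJ ADJ ADJ CONJ; ADJ ADV ADJ CONJ ADJ ADJ ADV.
Count = 4.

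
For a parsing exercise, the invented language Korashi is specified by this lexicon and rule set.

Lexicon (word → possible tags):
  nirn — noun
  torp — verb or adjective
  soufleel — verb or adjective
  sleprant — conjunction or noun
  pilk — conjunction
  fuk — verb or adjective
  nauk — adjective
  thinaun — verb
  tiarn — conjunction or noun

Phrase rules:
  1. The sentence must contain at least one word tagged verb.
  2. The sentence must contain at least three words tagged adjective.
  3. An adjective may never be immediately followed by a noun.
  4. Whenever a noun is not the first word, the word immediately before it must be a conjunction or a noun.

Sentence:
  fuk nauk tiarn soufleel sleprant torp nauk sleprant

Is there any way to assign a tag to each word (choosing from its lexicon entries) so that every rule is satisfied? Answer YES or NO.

Candidates per position — 1:fuk {verb,adjective}; 2:nauk {adjective}; 3:tiarn {conjunction,noun}; 4:soufleel {verb,adjective}; 5:sleprant {conjunction,noun}; 6:torp {verb,adjective}; 7:nauk {adjective}; 8:sleprant {conjunction,noun}.
One satisfying assignment: adjective adjective conjunction verb conjunction adjective adjective conjunction.
Rule-by-rule: rule 1 holds; rule 2 holds; rule 3 holds; rule 4 holds.

YES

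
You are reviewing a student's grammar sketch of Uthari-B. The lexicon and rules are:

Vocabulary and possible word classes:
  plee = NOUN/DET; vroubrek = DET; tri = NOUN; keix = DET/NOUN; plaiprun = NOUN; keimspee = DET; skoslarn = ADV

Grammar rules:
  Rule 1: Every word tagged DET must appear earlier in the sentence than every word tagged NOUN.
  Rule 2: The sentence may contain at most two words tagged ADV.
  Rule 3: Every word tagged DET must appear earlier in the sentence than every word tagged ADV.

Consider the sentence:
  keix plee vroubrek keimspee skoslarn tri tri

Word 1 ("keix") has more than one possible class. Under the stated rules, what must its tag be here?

Candidates per position — 1:keix {DET,NOUN}; 2:plee {NOUN,DET}; 3:vroubrek {DET}; 4:keimspee {DET}; 5:skoslarn {ADV}; 6:tri {NOUN}; 7:tri {NOUN}.
At position 1, choosing NOUN makes rule 1 impossible to satisfy; hence DET.
At position 2, choosing NOUN makes rule 1 impossible to satisfy; hence DET.
The unique satisfying tagging is: DET DET DET DET ADV NOUN NOUN.
Checking: rule 1 holds; rule 2 holds; rule 3 holds.

DET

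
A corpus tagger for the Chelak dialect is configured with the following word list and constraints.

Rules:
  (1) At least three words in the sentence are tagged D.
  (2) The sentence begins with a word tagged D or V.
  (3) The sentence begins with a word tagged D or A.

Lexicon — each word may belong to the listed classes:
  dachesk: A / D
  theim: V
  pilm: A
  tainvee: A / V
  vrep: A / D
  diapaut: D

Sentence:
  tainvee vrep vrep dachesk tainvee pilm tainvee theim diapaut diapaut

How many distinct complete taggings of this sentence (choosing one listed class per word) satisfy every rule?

0

Candidates per position — 1:tainvee {A,V}; 2:vrep {A,D}; 3:vrep {A,D}; 4:dachesk {A,D}; 5:tainvee {A,V}; 6:pilm {A}; 7:tainvee {A,V}; 8:theim {V}; 9:diapaut {D}; 10:diapaut {D}.
There are 64 candidate sequences in total.
Every candidate sequence violates at least one rule; no consistent tagging exists.
Count = 0.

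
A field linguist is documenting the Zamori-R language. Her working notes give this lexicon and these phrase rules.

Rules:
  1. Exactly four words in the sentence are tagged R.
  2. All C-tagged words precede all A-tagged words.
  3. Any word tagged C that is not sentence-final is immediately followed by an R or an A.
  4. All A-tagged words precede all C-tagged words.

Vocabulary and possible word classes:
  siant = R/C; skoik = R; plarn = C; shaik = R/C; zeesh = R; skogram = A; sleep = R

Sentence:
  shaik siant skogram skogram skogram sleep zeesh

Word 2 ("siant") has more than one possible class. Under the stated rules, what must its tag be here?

R

Candidates per position — 1:shaik {R,C}; 2:siant {R,C}; 3:skogram {A}; 4:skogram {A}; 5:skogram {A}; 6:sleep {R}; 7:zeesh {R}.
Word 1 cannot be C — rule 1 would then fail for every completion. It is R.
Word 2 cannot be C — rule 1 would then fail for every completion. It is R.
The only consistent sequence is: R R A A A R R.
Check: rule 1 satisfied; rule 2 satisfied; rule 3 satisfied; rule 4 satisfied.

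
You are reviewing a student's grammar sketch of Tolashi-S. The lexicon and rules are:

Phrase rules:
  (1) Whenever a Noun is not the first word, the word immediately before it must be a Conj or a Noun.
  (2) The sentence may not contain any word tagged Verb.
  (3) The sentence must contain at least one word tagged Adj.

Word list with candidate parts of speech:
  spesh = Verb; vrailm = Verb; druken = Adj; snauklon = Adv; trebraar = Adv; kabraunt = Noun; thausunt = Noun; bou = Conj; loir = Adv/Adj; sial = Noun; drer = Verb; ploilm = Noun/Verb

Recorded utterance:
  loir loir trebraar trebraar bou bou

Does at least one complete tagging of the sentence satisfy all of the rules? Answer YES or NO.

Candidates per position — 1:loir {Adv,Adj}; 2:loir {Adv,Adj}; 3:trebraar {Adv}; 4:trebraar {Adv}; 5:bou {Conj}; 6:bou {Conj}.
One satisfying assignment: Adj Adv Adv Adv Conj Conj.
Rule-by-rule: rule 1 ✓; rule 2 ✓; rule 3 ✓.

YES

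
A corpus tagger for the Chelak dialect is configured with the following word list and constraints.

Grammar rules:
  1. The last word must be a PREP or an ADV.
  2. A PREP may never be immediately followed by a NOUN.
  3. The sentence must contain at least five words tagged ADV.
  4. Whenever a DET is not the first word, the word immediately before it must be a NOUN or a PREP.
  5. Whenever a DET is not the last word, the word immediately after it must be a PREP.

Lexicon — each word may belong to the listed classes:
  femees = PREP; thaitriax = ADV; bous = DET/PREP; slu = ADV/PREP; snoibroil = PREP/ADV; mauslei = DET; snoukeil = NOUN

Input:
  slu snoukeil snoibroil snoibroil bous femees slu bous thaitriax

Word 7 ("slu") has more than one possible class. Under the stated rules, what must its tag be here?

ADV

Candidates per position — 1:slu {ADV,PREP}; 2:snoukeil {NOUN}; 3:snoibroil {PREP,ADV}; 4:snoibroil {PREP,ADV}; 5:bous {DET,PREP}; 6:femees {PREP}; 7:slu {ADV,PREP}; 8:bous {DET,PREP}; 9:thaitriax {ADV}.
Position 1: tagging it PREP would leave rule 2 unsatisfiable, so it must be ADV.
Position 3: tagging it PREP would leave rule 3 unsatisfiable, so it must be ADV.
Position 4: tagging it PREP would leave rule 3 unsatisfiable, so it must be ADV.
Position 5: tagging it DET would leave rule 4 unsatisfiable, so it must be PREP.
Position 7: tagging it PREP would leave rule 3 unsatisfiable, so it must be ADV.
Position 8: tagging it DET would leave rule 4 unsatisfiable, so it must be PREP.
The unique satisfying tagging is: ADV NOUN ADV ADV PREP PREP ADV PREP ADV.
Check: rule 1 ✓; rule 2 ✓; rule 3 ✓; rule 4 ✓; rule 5 ✓.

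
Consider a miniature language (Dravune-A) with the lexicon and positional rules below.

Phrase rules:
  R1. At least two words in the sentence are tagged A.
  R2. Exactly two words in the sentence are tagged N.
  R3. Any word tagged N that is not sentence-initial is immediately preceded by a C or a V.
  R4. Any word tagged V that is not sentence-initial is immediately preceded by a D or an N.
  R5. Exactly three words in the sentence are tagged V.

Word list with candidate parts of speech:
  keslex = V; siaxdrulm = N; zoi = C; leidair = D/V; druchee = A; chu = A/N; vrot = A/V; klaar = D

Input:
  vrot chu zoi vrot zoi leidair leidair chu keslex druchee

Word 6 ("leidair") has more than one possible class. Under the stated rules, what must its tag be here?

D

Candidates per position — 1:vrot {A,V}; 2:chu {A,N}; 3:zoi {C}; 4:vrot {A,V}; 5:zoi {C}; 6:leidair {D,V}; 7:leidair {D,V}; 8:chu {A,N}; 9:keslex {V}; 10:druchee {A}.
Word 2 cannot be A — rule 2 would then fail for every completion. It is N.
Word 4 cannot be V — rule 4 would then fail for every completion. It is A.
Word 6 cannot be V — rule 4 would then fail for every completion. It is D.
Word 7 cannot be D — rule 5 would then fail for every completion. It is V.
Word 8 cannot be A — rule 2 would then fail for every completion. It is N.
Word 1 cannot be A — rule 3 would then fail for every completion. It is V.
So the tagging must be: V N C A C D V N V A.
Rule-by-rule: rule 1 ✓; rule 2 ✓; rule 3 ✓; rule 4 ✓; rule 5 ✓.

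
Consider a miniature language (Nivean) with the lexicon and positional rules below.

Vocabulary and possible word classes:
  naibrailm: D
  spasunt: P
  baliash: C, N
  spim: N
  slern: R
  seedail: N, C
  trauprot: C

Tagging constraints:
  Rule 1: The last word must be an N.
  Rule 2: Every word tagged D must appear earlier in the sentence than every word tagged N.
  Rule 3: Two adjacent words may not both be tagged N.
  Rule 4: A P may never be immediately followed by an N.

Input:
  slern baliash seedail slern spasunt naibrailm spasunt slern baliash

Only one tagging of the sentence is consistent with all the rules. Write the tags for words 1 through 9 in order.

R C C R P D P R N

Candidates per position — 1:slern {R}; 2:baliash {C,N}; 3:seedail {N,C}; 4:slern {R}; 5:spasunt {P}; 6:naibrailm {D}; 7:spasunt {P}; 8:slern {R}; 9:baliash {C,N}.
At position 2, choosing N makes rule 2 impossible to satisfy; hence C.
At position 3, choosing N makes rule 2 impossible to satisfy; hence C.
At position 9, choosing C makes rule 1 impossible to satisfy; hence N.
The unique satisfying tagging is: R C C R P D P R N.
Verifying each rule — rule 1 satisfied; rule 2 satisfied; rule 3 satisfied; rule 4 satisfied.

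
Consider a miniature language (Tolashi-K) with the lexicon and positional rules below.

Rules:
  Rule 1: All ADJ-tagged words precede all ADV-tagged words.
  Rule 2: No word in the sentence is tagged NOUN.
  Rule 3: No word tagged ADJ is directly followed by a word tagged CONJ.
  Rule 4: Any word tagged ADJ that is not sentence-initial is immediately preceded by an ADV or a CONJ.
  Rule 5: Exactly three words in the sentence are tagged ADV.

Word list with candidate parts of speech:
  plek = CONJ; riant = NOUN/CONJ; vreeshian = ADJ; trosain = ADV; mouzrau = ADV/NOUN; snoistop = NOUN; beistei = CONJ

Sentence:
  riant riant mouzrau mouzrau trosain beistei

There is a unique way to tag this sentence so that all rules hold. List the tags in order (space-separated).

CONJ CONJ ADV ADV ADV CONJ

Candidates per position — 1:riant {NOUN,CONJ}; 2:riant {NOUN,CONJ}; 3:mouzrau {ADV,NOUN}; 4:mouzrau {ADV,NOUN}; 5:trosain {ADV}; 6:beistei {CONJ}.
Word 1 cannot be NOUN — rule 2 would then fail for every completion. It is CONJ.
Word 2 cannot be NOUN — rule 2 would then fail for every completion. It is CONJ.
Word 3 cannot be NOUN — rule 2 would then fail for every completion. It is ADV.
Word 4 cannot be NOUN — rule 2 would then fail for every completion. It is ADV.
The unique satisfying tagging is: CONJ CONJ ADV ADV ADV CONJ.
Verifying each rule — rule 1 ok; rule 2 ok; rule 3 ok; rule 4 ok; rule 5 ok.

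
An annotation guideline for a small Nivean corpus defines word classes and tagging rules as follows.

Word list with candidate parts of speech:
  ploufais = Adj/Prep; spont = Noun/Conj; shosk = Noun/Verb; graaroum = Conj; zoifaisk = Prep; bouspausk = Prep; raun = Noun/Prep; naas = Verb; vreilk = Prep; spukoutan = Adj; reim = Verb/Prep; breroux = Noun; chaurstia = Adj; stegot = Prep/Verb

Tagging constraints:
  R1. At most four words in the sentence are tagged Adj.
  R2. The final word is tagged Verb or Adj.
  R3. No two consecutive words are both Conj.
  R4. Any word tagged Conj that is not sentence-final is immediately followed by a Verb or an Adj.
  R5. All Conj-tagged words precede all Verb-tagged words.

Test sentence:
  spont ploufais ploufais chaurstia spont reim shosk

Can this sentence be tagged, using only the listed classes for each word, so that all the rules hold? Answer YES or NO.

Candidates per position — 1:spont {Noun,Conj}; 2:ploufais {Adj,Prep}; 3:ploufais {Adj,Prep}; 4:chaurstia {Adj}; 5:spont {Noun,Conj}; 6:reim {Verb,Prep}; 7:shosk {Noun,Verb}.
One satisfying assignment: Noun Adj Prep Adj Conj Verb Verb.
Rule-by-rule: rule 1 holds; rule 2 holds; rule 3 holds; rule 4 holds; rule 5 holds.

YES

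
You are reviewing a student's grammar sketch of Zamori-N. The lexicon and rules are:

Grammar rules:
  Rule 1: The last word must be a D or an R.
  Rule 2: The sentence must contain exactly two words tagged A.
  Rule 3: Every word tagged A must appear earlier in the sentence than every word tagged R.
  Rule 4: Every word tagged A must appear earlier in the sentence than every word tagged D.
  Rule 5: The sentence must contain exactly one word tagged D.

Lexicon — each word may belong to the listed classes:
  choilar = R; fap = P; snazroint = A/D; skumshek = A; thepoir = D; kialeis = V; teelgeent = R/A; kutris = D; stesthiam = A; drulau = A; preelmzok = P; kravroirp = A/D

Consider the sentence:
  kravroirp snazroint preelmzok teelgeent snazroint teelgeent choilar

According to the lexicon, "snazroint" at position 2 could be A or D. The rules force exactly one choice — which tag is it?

A

Candidates per position — 1:kravroirp {A,D}; 2:snazroint {A,D}; 3:preelmzok {P}; 4:teelgeent {R,A}; 5:snazroint {A,D}; 6:teelgeent {R,A}; 7:choilar {R}.
Position 2: the remaining choice is settled jointly with positions 1, 4, 5, 6 — only A at position 2 is part of a tagging that satisfies every rule.
That leaves exactly one tagging: A A P R D R R.
Checking: rule 1 satisfied; rule 2 satisfied; rule 3 satisfied; rule 4 satisfied; rule 5 satisfied.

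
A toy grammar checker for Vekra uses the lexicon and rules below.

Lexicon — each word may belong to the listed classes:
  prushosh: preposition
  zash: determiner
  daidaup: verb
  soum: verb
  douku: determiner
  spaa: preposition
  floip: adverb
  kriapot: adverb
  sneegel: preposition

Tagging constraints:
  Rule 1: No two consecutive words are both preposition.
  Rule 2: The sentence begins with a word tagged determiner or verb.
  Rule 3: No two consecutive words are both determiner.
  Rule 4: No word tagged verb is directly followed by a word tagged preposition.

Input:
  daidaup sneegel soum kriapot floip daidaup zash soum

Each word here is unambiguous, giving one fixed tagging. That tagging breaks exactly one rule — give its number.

4

Fixed tagging: verb preposition verb adverb adverb verb determiner verb.
Applying the rules: R1 pass, R2 pass, R3 pass, R4 fail.
Only rule 4 fails.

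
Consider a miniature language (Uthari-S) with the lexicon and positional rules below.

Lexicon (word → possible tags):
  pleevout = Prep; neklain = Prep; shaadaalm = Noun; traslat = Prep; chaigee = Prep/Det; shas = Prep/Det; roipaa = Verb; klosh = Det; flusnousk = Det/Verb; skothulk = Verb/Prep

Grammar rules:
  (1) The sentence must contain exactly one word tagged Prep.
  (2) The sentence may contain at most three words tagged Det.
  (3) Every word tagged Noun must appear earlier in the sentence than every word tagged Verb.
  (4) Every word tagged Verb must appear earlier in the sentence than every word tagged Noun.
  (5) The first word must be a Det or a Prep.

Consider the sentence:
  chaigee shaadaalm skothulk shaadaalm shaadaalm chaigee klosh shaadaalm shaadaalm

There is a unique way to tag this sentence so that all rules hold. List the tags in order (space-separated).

Candidates per position — 1:chaigee {Prep,Det}; 2:shaadaalm {Noun}; 3:skothulk {Verb,Prep}; 4:shaadaalm {Noun}; 5:shaadaalm {Noun}; 6:chaigee {Prep,Det}; 7:klosh {Det}; 8:shaadaalm {Noun}; 9:shaadaalm {Noun}.
Position 3: tagging it Verb would leave rule 3 unsatisfiable, so it must be Prep.
Position 6: tagging it Prep would leave rule 1 unsatisfiable, so it must be Det.
Position 1: tagging it Prep would leave rule 1 unsatisfiable, so it must be Det.
So the tagging must be: Det Noun Prep Noun Noun Det Det Noun Noun.
Verifying each rule — rule 1 holds; rule 2 holds; rule 3 holds; rule 4 holds; rule 5 holds.

Det Noun Prep Noun Noun Det Det Noun Noun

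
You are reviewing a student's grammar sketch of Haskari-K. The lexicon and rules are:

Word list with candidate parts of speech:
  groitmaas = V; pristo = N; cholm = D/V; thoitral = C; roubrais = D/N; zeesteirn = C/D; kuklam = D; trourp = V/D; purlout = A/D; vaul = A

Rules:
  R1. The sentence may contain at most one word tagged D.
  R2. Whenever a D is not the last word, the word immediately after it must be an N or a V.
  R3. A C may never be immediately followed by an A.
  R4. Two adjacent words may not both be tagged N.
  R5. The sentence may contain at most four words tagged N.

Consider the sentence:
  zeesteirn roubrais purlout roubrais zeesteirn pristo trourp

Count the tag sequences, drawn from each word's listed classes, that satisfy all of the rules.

5

Candidates per position — 1:zeesteirn {C,D}; 2:roubrais {D,N}; 3:purlout {A,D}; 4:roubrais {D,N}; 5:zeesteirn {C,D}; 6:pristo {N}; 7:trourp {V,D}.
There are 64 candidate sequences in total.
The sequences that satisfy every rule: C N A N C N V; C N A N C N D; C N A N D N V; C N D N C N V; D N A N C N V.
Count = 5.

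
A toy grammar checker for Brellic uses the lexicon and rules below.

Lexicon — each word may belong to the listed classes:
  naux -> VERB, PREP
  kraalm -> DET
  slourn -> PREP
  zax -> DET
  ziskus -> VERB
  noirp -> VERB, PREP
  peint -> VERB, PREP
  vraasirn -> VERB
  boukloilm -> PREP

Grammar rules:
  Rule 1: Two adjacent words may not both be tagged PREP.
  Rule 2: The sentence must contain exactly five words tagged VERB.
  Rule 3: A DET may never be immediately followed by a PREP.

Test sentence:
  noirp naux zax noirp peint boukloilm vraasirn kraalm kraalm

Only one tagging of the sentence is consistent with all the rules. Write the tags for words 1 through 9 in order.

VERB VERB DET VERB VERB PREP VERB DET DET

Candidates per position — 1:noirp {VERB,PREP}; 2:naux {VERB,PREP}; 3:zax {DET}; 4:noirp {VERB,PREP}; 5:peint {VERB,PREP}; 6:boukloilm {PREP}; 7:vraasirn {VERB}; 8:kraalm {DET}; 9:kraalm {DET}.
Position 1: tagging it PREP would leave rule 2 unsatisfiable, so it must be VERB.
Position 2: tagging it PREP would leave rule 2 unsatisfiable, so it must be VERB.
Position 4: tagging it PREP would leave rule 2 unsatisfiable, so it must be VERB.
Position 5: tagging it PREP would leave rule 1 unsatisfiable, so it must be VERB.
The only consistent sequence is: VERB VERB DET VERB VERB PREP VERB DET DET.
Rule-by-rule: rule 1 ✓; rule 2 ✓; rule 3 ✓.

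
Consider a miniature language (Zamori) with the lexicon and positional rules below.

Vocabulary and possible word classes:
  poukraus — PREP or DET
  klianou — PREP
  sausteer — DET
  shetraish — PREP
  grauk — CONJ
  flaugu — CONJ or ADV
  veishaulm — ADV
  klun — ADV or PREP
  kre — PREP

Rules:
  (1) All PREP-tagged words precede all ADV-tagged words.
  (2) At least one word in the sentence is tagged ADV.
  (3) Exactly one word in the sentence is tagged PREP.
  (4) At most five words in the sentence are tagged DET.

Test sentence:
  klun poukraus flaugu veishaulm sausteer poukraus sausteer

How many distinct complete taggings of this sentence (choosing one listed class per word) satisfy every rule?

2

Candidates per position — 1:klun {ADV,PREP}; 2:poukraus {PREP,DET}; 3:flaugu {CONJ,ADV}; 4:veishaulm {ADV}; 5:sausteer {DET}; 6:poukraus {PREP,DET}; 7:sausteer {DET}.
There are 16 candidate sequences in total.
The sequences that satisfy every rule: PREP DET CONJ ADV DET DET DET; PREP DET ADV ADV DET DET DET.
Count = 2.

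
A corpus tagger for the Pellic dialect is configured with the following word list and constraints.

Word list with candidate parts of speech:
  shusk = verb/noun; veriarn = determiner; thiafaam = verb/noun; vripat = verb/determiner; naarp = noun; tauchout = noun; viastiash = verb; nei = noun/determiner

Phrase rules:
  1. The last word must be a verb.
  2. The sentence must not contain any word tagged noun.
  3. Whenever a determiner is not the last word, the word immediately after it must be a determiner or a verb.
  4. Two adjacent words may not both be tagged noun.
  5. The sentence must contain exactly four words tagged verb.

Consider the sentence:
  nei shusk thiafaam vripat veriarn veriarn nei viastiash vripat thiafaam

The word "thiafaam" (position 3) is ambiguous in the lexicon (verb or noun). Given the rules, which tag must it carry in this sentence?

verb

Candidates per position — 1:nei {noun,determiner}; 2:shusk {verb,noun}; 3:thiafaam {verb,noun}; 4:vripat {verb,determiner}; 5:veriarn {determiner}; 6:veriarn {determiner}; 7:nei {noun,determiner}; 8:viastiash {verb}; 9:vripat {verb,determiner}; 10:thiafaam {verb,noun}.
Word 1 cannot be noun — rule 2 would then fail for every completion. It is determiner.
Word 2 cannot be noun — rule 2 would then fail for every completion. It is verb.
Word 3 cannot be noun — rule 2 would then fail for every completion. It is verb.
Word 7 cannot be noun — rule 2 would then fail for every completion. It is determiner.
Word 10 cannot be noun — rule 1 would then fail for every completion. It is verb.
Word 4 cannot be verb — rule 5 would then fail for every completion. It is determiner.
Word 9 cannot be verb — rule 5 would then fail for every completion. It is determiner.
The unique satisfying tagging is: determiner verb verb determiner determiner determiner determiner verb determiner verb.
Checking: rule 1 satisfied; rule 2 satisfied; rule 3 satisfied; rule 4 satisfied; rule 5 satisfied.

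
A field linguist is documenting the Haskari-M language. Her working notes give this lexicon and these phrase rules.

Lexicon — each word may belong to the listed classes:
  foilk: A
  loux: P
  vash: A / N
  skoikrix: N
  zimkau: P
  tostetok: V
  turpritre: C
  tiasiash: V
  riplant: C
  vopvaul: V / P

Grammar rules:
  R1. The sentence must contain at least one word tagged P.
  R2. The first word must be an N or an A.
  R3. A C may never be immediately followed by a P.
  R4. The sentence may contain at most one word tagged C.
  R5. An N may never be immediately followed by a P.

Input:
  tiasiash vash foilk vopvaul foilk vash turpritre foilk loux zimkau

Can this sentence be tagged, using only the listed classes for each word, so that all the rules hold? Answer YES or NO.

Candidates per position — 1:tiasiash {V}; 2:vash {A,N}; 3:foilk {A}; 4:vopvaul {V,P}; 5:foilk {A}; 6:vash {A,N}; 7:turpritre {C}; 8:foilk {A}; 9:loux {P}; 10:zimkau {P}.
Rule 2 cannot be satisfied by any choice of tags from the lexicon.
So there is no consistent tagging.

NO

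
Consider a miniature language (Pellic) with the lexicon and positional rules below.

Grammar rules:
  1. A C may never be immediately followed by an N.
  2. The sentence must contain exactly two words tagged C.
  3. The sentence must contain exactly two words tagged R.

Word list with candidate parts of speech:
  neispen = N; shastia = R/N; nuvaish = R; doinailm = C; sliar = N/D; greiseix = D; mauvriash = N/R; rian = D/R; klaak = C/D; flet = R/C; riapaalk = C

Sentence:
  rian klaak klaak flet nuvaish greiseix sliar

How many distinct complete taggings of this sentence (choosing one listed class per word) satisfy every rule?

Candidates per position — 1:rian {D,R}; 2:klaak {C,D}; 3:klaak {C,D}; 4:flet {R,C}; 5:nuvaish {R}; 6:greiseix {D}; 7:sliar {N,D}.
There are 32 candidate sequences in total.
Checking each against the rules leaves 6 sequences.
Count = 6.

6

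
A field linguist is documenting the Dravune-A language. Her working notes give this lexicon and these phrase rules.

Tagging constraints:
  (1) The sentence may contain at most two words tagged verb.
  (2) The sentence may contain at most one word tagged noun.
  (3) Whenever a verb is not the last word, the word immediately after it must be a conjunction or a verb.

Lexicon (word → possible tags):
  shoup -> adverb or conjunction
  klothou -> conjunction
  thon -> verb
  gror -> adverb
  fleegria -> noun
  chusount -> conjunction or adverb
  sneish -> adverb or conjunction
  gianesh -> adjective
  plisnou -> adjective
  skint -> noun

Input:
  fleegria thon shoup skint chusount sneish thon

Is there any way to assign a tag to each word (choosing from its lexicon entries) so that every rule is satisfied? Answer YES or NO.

Candidates per position — 1:fleegria {noun}; 2:thon {verb}; 3:shoup {adverb,conjunction}; 4:skint {noun}; 5:chusount {conjunction,adverb}; 6:sneish {adverb,conjunction}; 7:thon {verb}.
Rule 2 cannot be satisfied by any choice of tags from the lexicon.
So there is no consistent tagging.

NO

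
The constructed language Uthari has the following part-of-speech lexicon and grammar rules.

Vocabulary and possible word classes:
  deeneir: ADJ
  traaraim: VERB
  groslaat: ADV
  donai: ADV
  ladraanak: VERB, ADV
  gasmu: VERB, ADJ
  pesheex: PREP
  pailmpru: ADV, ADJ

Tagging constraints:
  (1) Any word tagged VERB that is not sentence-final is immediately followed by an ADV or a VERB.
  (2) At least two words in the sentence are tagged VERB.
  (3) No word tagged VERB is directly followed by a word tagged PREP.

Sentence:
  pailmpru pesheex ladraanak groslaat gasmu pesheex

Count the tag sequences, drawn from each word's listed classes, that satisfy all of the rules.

Candidates per position — 1:pailmpru {ADV,ADJ}; 2:pesheex {PREP}; 3:ladraanak {VERB,ADV}; 4:groslaat {ADV}; 5:gasmu {VERB,ADJ}; 6:pesheex {PREP}.
There are 8 candidate sequences in total.
Every candidate sequence violates at least one rule; no consistent tagging exists.
Count = 0.

0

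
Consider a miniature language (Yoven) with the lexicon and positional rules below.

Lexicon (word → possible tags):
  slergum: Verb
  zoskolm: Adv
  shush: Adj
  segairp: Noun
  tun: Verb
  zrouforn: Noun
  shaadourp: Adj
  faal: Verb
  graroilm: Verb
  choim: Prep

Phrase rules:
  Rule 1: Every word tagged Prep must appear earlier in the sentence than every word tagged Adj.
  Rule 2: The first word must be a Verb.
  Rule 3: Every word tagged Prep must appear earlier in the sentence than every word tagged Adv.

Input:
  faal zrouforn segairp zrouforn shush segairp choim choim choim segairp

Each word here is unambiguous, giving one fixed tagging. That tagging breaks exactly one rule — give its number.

Fixed tagging: Verb Noun Noun Noun Adj Noun Prep Prep Prep Noun.
Checking each rule: R1 fails, R2 ok, R3 ok.
Only rule 1 fails.

1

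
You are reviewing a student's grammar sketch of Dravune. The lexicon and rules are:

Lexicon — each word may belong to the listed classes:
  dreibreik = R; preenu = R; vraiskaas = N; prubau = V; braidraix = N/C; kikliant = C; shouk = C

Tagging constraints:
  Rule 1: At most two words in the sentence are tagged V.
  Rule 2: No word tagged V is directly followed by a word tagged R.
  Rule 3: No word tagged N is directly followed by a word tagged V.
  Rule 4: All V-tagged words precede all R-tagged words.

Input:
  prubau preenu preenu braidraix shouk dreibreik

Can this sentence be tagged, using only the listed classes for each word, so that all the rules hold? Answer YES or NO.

Candidates per position — 1:prubau {V}; 2:preenu {R}; 3:preenu {R}; 4:braidraix {N,C}; 5:shouk {C}; 6:dreibreik {R}.
Rule 2 cannot be satisfied by any choice of tags from the lexicon.
So there is no consistent tagging.

NO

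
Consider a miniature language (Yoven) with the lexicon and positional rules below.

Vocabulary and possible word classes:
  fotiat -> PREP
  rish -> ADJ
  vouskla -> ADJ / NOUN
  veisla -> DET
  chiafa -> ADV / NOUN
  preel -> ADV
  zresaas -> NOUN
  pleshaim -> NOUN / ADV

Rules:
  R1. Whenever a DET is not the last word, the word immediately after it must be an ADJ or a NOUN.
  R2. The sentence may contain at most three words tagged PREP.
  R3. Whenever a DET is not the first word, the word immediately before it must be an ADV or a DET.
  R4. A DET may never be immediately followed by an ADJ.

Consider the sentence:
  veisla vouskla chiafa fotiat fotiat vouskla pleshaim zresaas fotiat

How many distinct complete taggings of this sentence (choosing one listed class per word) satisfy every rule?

Candidates per position — 1:veisla {DET}; 2:vouskla {ADJ,NOUN}; 3:chiafa {ADV,NOUN}; 4:fotiat {PREP}; 5:fotiat {PREP}; 6:vouskla {ADJ,NOUN}; 7:pleshaim {NOUN,ADV}; 8:zresaas {NOUN}; 9:fotiat {PREP}.
There are 16 candidate sequences in total.
Checking each against the rules leaves 8 sequences.
Count = 8.

8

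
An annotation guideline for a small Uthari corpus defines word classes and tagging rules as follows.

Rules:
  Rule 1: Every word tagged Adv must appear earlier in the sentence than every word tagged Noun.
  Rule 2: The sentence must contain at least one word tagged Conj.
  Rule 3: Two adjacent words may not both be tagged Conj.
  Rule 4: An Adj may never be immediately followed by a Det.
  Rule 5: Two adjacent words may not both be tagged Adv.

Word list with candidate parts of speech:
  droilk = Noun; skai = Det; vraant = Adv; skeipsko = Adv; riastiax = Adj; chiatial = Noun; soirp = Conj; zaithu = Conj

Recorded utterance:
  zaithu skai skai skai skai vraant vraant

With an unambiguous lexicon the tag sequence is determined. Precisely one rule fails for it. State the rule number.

Fixed tagging: Conj Det Det Det Det Adv Adv.
Applying the rules: R1 ✓, R2 ✓, R3 ✓, R4 ✓, R5 ✗.
Only rule 5 fails.

5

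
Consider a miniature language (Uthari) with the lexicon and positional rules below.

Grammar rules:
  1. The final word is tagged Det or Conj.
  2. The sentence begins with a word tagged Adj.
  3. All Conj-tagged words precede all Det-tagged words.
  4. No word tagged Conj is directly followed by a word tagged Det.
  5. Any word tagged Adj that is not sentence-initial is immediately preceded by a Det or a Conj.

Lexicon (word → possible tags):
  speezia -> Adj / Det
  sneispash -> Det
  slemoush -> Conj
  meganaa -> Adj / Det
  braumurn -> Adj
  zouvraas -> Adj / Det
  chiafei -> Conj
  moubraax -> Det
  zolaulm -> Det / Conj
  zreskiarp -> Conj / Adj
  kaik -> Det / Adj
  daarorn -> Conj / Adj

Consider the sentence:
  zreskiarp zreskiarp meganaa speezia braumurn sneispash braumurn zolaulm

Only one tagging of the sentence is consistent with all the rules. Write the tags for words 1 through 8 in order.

Adj Conj Adj Det Adj Det Adj Det

Candidates per position — 1:zreskiarp {Conj,Adj}; 2:zreskiarp {Conj,Adj}; 3:meganaa {Adj,Det}; 4:speezia {Adj,Det}; 5:braumurn {Adj}; 6:sneispash {Det}; 7:braumurn {Adj}; 8:zolaulm {Det,Conj}.
If word 1 were Conj, no tagging could satisfy rule 2; so word 1 is Adj.
If word 2 were Adj, no tagging could satisfy rule 5; so word 2 is Conj.
If word 3 were Det, no tagging could satisfy rule 4; so word 3 is Adj.
If word 4 were Adj, no tagging could satisfy rule 5; so word 4 is Det.
If word 8 were Conj, no tagging could satisfy rule 3; so word 8 is Det.
The unique satisfying tagging is: Adj Conj Adj Det Adj Det Adj Det.
Verifying each rule — rule 1 holds; rule 2 holds; rule 3 holds; rule 4 holds; rule 5 holds.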